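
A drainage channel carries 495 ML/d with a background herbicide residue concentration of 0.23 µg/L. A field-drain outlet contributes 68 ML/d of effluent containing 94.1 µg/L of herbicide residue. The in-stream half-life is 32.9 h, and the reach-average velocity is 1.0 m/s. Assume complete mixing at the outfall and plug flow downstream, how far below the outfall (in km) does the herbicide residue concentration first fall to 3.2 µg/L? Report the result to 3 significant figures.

Mixed concentration C = ΣQC/ΣQ = (495.0·0.2300 + 68.00·94.10) / 563.0 = 6513/563.0 = 11.57 µg/L.
Half-life 32.9 h → k = ln 2 / 32.9 = 0.02107 h⁻¹ = 0.5056 d⁻¹.
Set 11.57·exp(−k·t) = 3.2 → t = ln(11.57/3.2)/k = 219600 s = 61.00 h.
Distance = v·t = 1.0·219600 = 219600 m = 219.6 km.

220 km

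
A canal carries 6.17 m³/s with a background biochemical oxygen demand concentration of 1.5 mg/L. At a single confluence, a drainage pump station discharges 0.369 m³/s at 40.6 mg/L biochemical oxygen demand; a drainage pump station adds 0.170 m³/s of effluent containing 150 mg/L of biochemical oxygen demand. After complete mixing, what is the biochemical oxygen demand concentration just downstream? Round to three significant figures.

Mixed concentration C = ΣQC/ΣQ = (6.170·1.500 + 0.3690·40.60 + 0.1700·150.0) / 6.709 = 49.74/6.709 = 7.413 mg/L.

7.41 mg/L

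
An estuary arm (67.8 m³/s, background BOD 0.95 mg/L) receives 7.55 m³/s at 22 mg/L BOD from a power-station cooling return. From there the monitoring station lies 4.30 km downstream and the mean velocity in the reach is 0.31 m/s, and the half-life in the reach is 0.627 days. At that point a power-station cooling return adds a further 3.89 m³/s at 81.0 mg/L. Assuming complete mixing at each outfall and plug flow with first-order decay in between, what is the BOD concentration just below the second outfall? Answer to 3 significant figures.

Flow-weighted average: C = (67.80·0.9500 + 7.550·22.00) / 75.35 = 230.5/75.35 = 3.059 mg/L; combined flow 75.35 m³/s.
Travel time t = 4.30·1000 / 0.31 = 13870 s = 3.853 h.
Half-life 0.627 d → k = ln 2 / 0.627 = 1.105 d⁻¹.
First-order decay: C = 3.059·exp(−k·t) = 3.059·0.8374 = 2.562 mg/L.
Second outfall: C = (75.35·2.562 + 3.890·81.00)/79.24 = 6.412 mg/L.

6.41 mg/L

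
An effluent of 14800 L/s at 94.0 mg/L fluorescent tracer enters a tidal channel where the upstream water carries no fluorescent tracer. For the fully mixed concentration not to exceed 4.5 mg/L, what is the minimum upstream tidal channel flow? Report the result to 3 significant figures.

Set C_mix = 4.5: (Q·0 + 14800·94.00) / (Q + 14800) = 4.5
→ Q = 14800·(94.00 − 4.5)/(4.5 − 0) = 294400 L/s.

294000 L/s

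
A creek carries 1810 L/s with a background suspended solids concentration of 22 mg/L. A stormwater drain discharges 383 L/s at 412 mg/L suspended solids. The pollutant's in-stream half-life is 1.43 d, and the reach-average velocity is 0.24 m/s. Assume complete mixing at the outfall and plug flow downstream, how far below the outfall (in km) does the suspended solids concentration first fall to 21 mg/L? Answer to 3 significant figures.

Mass balance: C = (1810·22.00 + 383.0·412.0) / 2193 = 197600/2193 = 90.11 mg/L.
Half-life 1.43 d → k = ln 2 / 1.43 = 0.4847 d⁻¹.
Set 90.11·exp(−k·t) = 21 → t = ln(90.11/21)/k = 259600 s = 72.12 h.
Distance = v·t = 0.24·259600 = 62310 m = 62.31 km.

62.3 km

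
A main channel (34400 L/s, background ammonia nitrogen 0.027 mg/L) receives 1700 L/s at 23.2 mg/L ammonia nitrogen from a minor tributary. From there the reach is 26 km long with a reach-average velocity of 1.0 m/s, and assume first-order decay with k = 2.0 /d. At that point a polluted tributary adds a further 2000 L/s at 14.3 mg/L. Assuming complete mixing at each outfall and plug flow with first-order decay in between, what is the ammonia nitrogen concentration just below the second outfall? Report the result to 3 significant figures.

1.33 mg/L

After mixing, C = (34400·0.02700 + 1700·23.20) / 36100 = 40370/36100 = 1.118 mg/L; combined flow 36100 L/s.
Travel time t = 26·1000 / 1.0 = 26000 s = 7.222 h.
Decay over the reach: 1.118·exp(−kt) = 1.118·0.5478 = 0.6126 mg/L.
At the second outfall, C = (36100·0.6126 + 2000·14.30) / (36100 + 2000) = 1.331 mg/L.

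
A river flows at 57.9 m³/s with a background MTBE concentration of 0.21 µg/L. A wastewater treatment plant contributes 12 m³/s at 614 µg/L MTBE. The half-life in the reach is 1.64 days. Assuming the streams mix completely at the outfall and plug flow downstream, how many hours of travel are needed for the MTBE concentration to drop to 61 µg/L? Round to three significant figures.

Mass balance: C = (57.90·0.2100 + 12.00·614.0) / 69.90 = 7380/69.90 = 105.6 µg/L.
Half-life 1.64 d → k = ln 2 / 1.64 = 0.4227 d⁻¹.
105.6·exp(−k·t) = 61 → t = ln(105.6/61)/k = 112100 s = 31.15 h.

31.2 h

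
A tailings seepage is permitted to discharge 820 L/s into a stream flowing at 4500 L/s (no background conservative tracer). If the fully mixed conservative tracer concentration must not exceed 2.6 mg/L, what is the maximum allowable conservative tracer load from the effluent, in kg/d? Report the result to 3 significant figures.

Mass balance at the limit: 4500·0 + 820.0·Cₑ = 5320·2.6 → Cₑ = 16.87 mg/L.
820.0 L/s = 0.8200 m³/s. Load = 0.8200 m³/s × 16.87 g/m³ × 86 400 s/d = 1195 kg/d.

1200 kg/d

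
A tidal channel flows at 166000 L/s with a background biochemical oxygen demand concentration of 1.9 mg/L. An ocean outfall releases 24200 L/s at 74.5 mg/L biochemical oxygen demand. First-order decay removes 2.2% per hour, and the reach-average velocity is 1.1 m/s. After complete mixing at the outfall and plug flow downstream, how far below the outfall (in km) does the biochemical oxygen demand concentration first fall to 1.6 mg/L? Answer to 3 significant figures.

345 km

Conservation of mass: C = (166000·1.900 + 24200·74.50) / 190200 = 2118000/190200 = 11.14 mg/L.
2.2%/h lost → k = −ln(1 − 0.022) = 0.02225 h⁻¹.
Set 11.14·exp(−k·t) = 1.6 → t = ln(11.14/1.6)/k = 314000 s = 87.22 h.
Distance = v·t = 1.1·314000 = 345400 m = 345.4 km.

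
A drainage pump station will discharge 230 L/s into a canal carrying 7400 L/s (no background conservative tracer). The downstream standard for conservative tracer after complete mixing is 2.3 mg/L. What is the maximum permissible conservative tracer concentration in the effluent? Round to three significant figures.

At the limit, (Qr·Cr + Qe·Cₑ)/(Qr + Qe) = 2.3:
Cₑ = (7630·2.3 − 7400·0) / 230.0 = 76.30 mg/L.

76.3 mg/L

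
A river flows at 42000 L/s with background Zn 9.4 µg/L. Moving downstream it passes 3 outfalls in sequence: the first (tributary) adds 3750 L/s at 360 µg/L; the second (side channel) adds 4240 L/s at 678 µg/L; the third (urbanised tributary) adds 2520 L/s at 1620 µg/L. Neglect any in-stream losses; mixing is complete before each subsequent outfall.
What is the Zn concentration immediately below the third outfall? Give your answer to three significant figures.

After outfall 1: Q = 42000 + 3750 = 45750 L/s; C = (42000·9.400 + 3750·360.0)/45750 = 38.14 µg/L.
After outfall 2: Q = 45750 + 4240 = 49990 L/s; C = (45750·38.14 + 4240·678.0)/49990 = 92.41 µg/L.
After outfall 3: Q = 49990 + 2520 = 52510 L/s; C = (49990·92.41 + 2520·1620)/52510 = 165.7 µg/L.

166 µg/L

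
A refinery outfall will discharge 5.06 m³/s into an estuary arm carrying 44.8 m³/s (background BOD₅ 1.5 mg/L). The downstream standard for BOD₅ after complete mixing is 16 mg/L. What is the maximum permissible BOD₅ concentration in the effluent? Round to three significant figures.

144 mg/L

At the limit, (Qr·Cr + Qe·Cₑ)/(Qr + Qe) = 16:
Cₑ = (49.86·16 − 44.80·1.500) / 5.060 = 144.4 mg/L.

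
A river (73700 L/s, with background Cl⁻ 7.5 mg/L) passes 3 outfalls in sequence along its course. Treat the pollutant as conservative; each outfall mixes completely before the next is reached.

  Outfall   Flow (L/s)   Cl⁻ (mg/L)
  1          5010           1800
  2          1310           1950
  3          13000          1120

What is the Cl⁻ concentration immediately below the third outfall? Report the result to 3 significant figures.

After outfall 1: Q = 73700 + 5010 = 78710 L/s; C = (73700·7.500 + 5010·1800)/78710 = 121.6 mg/L.
After outfall 2: Q = 78710 + 1310 = 80020 L/s; C = (78710·121.6 + 1310·1950)/80020 = 151.5 mg/L.
After outfall 3: Q = 80020 + 13000 = 93020 L/s; C = (80020·151.5 + 13000·1120)/93020 = 286.9 mg/L.

287 mg/L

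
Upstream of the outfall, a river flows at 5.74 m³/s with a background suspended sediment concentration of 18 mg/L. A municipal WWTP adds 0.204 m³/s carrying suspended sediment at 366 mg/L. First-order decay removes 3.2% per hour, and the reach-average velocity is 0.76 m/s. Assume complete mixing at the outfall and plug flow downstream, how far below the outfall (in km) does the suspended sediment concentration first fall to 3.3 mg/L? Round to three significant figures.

Mixed concentration C = ΣQC/ΣQ = (5.740·18.00 + 0.2040·366.0) / 5.944 = 178.0/5.944 = 29.94 mg/L.
3.2%/h lost → k = −ln(1 − 0.032) = 0.03252 h⁻¹.
Set 29.94·exp(−k·t) = 3.3 → t = ln(29.94/3.3)/k = 244100 s = 67.81 h.
Distance = v·t = 0.76·244100 = 185500 m = 185.5 km.

186 km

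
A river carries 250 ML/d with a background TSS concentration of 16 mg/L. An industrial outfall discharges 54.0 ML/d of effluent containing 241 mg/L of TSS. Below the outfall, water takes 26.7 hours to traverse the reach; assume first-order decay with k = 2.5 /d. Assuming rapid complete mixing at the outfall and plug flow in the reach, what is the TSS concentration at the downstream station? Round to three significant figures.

Mass balance: C = (250.0·16.00 + 54.00·241.0) / 304.0 = 17010/304.0 = 55.97 mg/L.
Applying C = C₀e^(−kt): 55.97 × 0.06196 = 3.468 mg/L.

3.47 mg/L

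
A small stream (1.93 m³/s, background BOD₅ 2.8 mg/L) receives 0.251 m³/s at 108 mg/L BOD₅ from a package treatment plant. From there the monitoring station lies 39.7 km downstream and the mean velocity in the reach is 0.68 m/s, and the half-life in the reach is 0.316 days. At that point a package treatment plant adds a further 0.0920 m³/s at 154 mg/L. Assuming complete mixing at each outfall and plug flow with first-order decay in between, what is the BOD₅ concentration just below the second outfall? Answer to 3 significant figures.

9.48 mg/L

After mixing, C = (1.930·2.800 + 0.2510·108.0) / 2.181 = 32.51/2.181 = 14.91 mg/L; combined flow 2.181 m³/s.
Travel time t = 39.7·1000 / 0.68 = 58380 s = 16.22 h.
Half-life 0.316 d → k = ln 2 / 0.316 = 2.194 d⁻¹.
Decay over the reach: 14.91·exp(−kt) = 14.91·0.2271 = 3.386 mg/L.
At the second outfall, C = (2.181·3.386 + 0.09200·154.0) / (2.181 + 0.09200) = 9.482 mg/L.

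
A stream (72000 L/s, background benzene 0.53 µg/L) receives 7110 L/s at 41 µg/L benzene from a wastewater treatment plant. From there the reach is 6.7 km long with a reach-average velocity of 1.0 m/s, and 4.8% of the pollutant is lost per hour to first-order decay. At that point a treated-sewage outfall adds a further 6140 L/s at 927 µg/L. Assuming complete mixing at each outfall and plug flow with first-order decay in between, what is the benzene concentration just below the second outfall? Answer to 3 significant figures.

Mixed concentration C = ΣQC/ΣQ = (72000·0.5300 + 7110·41.00) / 79110 = 329700/79110 = 4.167 µg/L; combined flow 79110 L/s.
Travel time t = 6.7·1000 / 1.0 = 6700 s = 1.861 h.
4.8%/h lost → k = −ln(1 − 0.048) = 0.04919 h⁻¹.
After decay, C = 4.167 × e^(−kt) = 4.167 × 0.9125 = 3.803 µg/L.
Second outfall: C = (79110·3.803 + 6140·927.0)/85250 = 70.29 µg/L.

70.3 µg/L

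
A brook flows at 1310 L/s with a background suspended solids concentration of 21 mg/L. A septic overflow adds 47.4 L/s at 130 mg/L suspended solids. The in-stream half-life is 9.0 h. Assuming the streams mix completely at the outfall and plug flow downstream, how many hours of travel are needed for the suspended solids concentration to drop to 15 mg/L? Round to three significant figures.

6.53 h

Conservation of mass: C = (1310·21.00 + 47.40·130.0) / 1357 = 33670/1357 = 24.81 mg/L.
Half-life 9.0 h → k = ln 2 / 9.0 = 0.07702 h⁻¹ = 1.848 d⁻¹.
24.81·exp(−k·t) = 15 → t = ln(24.81/15)/k = 23510 s = 6.532 h.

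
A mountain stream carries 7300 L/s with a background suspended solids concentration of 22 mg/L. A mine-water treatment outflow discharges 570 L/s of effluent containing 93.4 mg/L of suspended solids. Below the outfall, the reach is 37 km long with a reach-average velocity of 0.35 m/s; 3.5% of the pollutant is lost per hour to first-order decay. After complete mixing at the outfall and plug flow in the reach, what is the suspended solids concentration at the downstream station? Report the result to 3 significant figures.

9.54 mg/L

Mass balance: C = (7300·22.00 + 570.0·93.40) / 7870 = 213800/7870 = 27.17 mg/L.
Travel time t = 37·1000 / 0.35 = 105700 s = 29.37 h.
3.5%/h lost → k = −ln(1 − 0.035) = 0.03563 h⁻¹.
Decay over the reach: 27.17·exp(−kt) = 27.17·0.3513 = 9.545 mg/L.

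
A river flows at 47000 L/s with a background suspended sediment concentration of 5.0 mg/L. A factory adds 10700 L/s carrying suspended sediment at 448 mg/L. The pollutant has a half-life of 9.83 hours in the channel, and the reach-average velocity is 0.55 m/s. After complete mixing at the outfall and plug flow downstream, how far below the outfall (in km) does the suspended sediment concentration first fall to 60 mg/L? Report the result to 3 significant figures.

10.5 km

Conservation of mass: C = (47000·5.000 + 10700·448.0) / 57700 = 5029000/57700 = 87.15 mg/L.
Half-life 9.83 h → k = ln 2 / 9.83 = 0.07051 h⁻¹ = 1.692 d⁻¹.
Set 87.15·exp(−k·t) = 60 → t = ln(87.15/60)/k = 19060 s = 5.294 h.
Distance = v·t = 0.55·19060 = 10480 m = 10.48 km.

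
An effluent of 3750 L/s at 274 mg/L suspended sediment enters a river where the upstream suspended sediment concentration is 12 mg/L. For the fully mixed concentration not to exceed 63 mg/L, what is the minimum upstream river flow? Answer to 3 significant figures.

15500 L/s

Set C_mix = 63: (Q·12.00 + 3750·274.0) / (Q + 3750) = 63
→ Q = 3750·(274.0 − 63)/(63 − 12.00) = 15510 L/s.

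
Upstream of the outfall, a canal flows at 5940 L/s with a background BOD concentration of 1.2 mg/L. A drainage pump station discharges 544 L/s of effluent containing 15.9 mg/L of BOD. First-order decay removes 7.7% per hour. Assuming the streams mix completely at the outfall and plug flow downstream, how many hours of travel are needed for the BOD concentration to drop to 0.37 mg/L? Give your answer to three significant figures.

23.5 h

After mixing, C = (5940·1.200 + 544.0·15.90) / 6484 = 15780/6484 = 2.433 mg/L.
7.7%/h lost → k = −ln(1 − 0.077) = 0.08013 h⁻¹.
2.433·exp(−k·t) = 0.37 → t = ln(2.433/0.37)/k = 84620 s = 23.51 h.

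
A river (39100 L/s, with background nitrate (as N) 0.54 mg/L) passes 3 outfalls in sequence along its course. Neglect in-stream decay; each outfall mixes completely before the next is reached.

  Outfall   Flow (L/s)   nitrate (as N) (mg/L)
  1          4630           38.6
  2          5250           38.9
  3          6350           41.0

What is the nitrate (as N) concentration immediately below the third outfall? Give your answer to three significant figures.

Outfall 1: combined Q = 43730 L/s; C = (39100·0.5400 + 4630·38.60)/43730 = 4.570 mg/L.
Outfall 2: combined Q = 48980 L/s; C = (43730·4.570 + 5250·38.90)/48980 = 8.249 mg/L.
Outfall 3: combined Q = 55330 L/s; C = (48980·8.249 + 6350·41.00)/55330 = 12.01 mg/L.

12.0 mg/L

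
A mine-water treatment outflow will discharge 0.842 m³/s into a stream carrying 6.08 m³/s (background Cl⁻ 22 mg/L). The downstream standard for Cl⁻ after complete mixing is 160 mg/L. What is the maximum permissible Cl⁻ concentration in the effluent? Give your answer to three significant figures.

At the limit, (Qr·Cr + Qe·Cₑ)/(Qr + Qe) = 160:
Cₑ = (6.922·160 − 6.080·22.00) / 0.8420 = 1156 mg/L.

1160 mg/L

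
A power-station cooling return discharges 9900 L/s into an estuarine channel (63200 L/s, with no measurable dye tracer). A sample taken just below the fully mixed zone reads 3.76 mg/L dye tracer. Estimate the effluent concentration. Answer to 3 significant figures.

27.8 mg/L

Mass balance: 63200·0 + 9900·Cₑ = 73100·3.760
→ Cₑ = (73100·3.760 − 63200·0) / 9900 = 27.76 mg/L.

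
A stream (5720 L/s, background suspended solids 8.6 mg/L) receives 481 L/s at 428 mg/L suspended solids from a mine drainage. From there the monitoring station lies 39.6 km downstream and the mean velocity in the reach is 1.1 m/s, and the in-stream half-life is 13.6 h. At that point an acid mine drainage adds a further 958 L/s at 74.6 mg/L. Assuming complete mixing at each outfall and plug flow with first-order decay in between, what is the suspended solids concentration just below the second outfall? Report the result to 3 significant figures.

Flow-weighted average: C = (5720·8.600 + 481.0·428.0) / 6201 = 255100/6201 = 41.13 mg/L; combined flow 6201 L/s.
Travel time t = 39.6·1000 / 1.1 = 36000 s = 10.00 h.
Half-life 13.6 h → k = ln 2 / 13.6 = 0.05097 h⁻¹ = 1.223 d⁻¹.
Decay over the reach: 41.13·exp(−kt) = 41.13·0.6007 = 24.71 mg/L.
At the second outfall, C = (6201·24.71 + 958.0·74.60) / (6201 + 958.0) = 31.38 mg/L.

31.4 mg/L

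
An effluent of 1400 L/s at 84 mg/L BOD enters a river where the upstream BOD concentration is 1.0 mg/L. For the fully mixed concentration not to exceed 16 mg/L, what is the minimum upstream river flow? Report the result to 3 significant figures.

6350 L/s

Set C_mix = 16: (Q·1.000 + 1400·84.00) / (Q + 1400) = 16
→ Q = 1400·(84.00 − 16)/(16 − 1.000) = 6347 L/s.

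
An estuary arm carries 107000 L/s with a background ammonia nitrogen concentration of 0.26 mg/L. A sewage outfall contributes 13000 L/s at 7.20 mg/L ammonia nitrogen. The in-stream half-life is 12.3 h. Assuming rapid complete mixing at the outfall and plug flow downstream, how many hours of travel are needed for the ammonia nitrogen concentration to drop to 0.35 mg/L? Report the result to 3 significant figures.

18.8 h

After mixing, C = (107000·0.2600 + 13000·7.200) / 120000 = 121400/120000 = 1.012 mg/L.
Half-life 12.3 h → k = ln 2 / 12.3 = 0.05635 h⁻¹ = 1.352 d⁻¹.
1.012·exp(−k·t) = 0.35 → t = ln(1.012/0.35)/k = 67820 s = 18.84 h.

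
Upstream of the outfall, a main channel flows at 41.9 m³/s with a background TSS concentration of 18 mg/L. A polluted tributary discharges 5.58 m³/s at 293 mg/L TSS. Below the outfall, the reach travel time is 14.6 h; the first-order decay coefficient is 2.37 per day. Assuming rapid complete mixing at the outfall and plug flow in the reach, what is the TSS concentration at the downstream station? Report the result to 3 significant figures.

Flow-weighted average: C = (41.90·18.00 + 5.580·293.0) / 47.48 = 2389/47.48 = 50.32 mg/L.
After decay, C = 50.32 × e^(−kt) = 50.32 × 0.2365 = 11.90 mg/L.

11.9 mg/L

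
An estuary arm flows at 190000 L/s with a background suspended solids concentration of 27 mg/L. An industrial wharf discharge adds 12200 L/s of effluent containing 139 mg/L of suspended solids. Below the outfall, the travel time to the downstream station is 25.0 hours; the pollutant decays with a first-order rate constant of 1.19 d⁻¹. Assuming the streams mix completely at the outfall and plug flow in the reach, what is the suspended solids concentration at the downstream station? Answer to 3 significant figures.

Mass balance: C = (190000·27.00 + 12200·139.0) / 202200 = 6826000/202200 = 33.76 mg/L.
First-order decay: C = 33.76·exp(−k·t) = 33.76·0.2895 = 9.773 mg/L.

9.77 mg/L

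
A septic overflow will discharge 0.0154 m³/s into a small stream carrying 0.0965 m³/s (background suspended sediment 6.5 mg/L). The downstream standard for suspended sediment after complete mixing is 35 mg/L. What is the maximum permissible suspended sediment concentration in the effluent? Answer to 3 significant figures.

At the limit, (Qr·Cr + Qe·Cₑ)/(Qr + Qe) = 35:
Cₑ = (0.1119·35 − 0.09650·6.500) / 0.01540 = 213.6 mg/L.

214 mg/L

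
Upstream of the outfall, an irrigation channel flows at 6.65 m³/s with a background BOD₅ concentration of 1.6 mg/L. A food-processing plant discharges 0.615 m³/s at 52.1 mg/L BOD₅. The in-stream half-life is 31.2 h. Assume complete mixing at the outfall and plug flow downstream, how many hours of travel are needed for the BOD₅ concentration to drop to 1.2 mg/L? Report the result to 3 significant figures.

71.5 h

After mixing, C = (6.650·1.600 + 0.6150·52.10) / 7.265 = 42.68/7.265 = 5.875 mg/L.
Half-life 31.2 h → k = ln 2 / 31.2 = 0.02222 h⁻¹ = 0.5332 d⁻¹.
5.875·exp(−k·t) = 1.2 → t = ln(5.875/1.2)/k = 257400 s = 71.50 h.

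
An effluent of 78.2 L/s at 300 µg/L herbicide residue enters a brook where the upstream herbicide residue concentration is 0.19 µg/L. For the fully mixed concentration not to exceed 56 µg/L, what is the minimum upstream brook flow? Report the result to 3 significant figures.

Set C_mix = 56: (Q·0.1900 + 78.20·300.0) / (Q + 78.20) = 56
→ Q = 78.20·(300.0 − 56)/(56 − 0.1900) = 341.9 L/s.

342 L/s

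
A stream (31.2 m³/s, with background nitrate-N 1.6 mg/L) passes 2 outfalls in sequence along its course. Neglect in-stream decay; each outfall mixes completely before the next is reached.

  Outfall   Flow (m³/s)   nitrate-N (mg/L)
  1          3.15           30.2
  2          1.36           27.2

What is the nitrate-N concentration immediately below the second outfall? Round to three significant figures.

5.10 mg/L

Outfall 1: combined Q = 34.35 m³/s; C = (31.20·1.600 + 3.150·30.20)/34.35 = 4.223 mg/L.
Outfall 2: combined Q = 35.71 m³/s; C = (34.35·4.223 + 1.360·27.20)/35.71 = 5.098 mg/L.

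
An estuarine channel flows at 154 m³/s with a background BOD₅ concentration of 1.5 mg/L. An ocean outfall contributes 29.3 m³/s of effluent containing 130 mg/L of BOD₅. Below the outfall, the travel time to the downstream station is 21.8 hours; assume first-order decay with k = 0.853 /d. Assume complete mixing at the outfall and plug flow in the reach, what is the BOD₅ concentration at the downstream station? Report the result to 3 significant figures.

10.2 mg/L

Conservation of mass: C = (154.0·1.500 + 29.30·130.0) / 183.3 = 4040/183.3 = 22.04 mg/L.
Applying C = C₀e^(−kt): 22.04 × 0.4608 = 10.16 mg/L.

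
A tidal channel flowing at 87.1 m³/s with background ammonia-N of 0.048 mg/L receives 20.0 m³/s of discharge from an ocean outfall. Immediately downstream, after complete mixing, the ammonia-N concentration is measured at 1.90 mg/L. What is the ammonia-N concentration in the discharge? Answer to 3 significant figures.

9.97 mg/L

Mass balance: 87.10·0.04800 + 20.00·Cₑ = 107.1·1.900
→ Cₑ = (107.1·1.900 − 87.10·0.04800) / 20.00 = 9.965 mg/L.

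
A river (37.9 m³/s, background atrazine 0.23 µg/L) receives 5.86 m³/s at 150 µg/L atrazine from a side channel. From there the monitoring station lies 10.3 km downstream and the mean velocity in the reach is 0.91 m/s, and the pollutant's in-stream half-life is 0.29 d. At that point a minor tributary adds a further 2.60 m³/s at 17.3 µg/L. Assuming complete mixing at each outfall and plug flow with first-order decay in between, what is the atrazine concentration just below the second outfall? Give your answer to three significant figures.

Mass balance: C = (37.90·0.2300 + 5.860·150.0) / 43.76 = 887.7/43.76 = 20.29 µg/L; combined flow 43.76 m³/s.
Travel time t = 10.3·1000 / 0.91 = 11320 s = 3.144 h.
Half-life 0.29 d → k = ln 2 / 0.29 = 2.390 d⁻¹.
First-order decay: C = 20.29·exp(−k·t) = 20.29·0.7312 = 14.83 µg/L.
Second outfall: C = (43.76·14.83 + 2.600·17.30)/46.36 = 14.97 µg/L.

15.0 µg/L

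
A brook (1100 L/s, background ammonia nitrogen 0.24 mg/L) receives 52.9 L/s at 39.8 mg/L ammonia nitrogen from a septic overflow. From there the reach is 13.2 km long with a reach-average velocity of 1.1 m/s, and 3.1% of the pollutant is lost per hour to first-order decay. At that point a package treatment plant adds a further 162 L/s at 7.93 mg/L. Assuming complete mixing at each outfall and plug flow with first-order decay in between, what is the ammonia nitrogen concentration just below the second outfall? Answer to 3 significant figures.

2.60 mg/L

Mixed concentration C = ΣQC/ΣQ = (1100·0.2400 + 52.90·39.80) / 1153 = 2369/1153 = 2.055 mg/L; combined flow 1153 L/s.
Travel time t = 13.2·1000 / 1.1 = 12000 s = 3.333 h.
3.1%/h lost → k = −ln(1 − 0.031) = 0.03149 h⁻¹.
Applying C = C₀e^(−kt): 2.055 × 0.9004 = 1.850 mg/L.
At the second outfall, C = (1153·1.850 + 162.0·7.930) / (1153 + 162.0) = 2.599 mg/L.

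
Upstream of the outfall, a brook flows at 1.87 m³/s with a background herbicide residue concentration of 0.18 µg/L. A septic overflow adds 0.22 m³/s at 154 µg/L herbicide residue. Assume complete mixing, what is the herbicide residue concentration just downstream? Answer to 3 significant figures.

16.4 µg/L

Mass balance: C = (1.870·0.1800 + 0.2200·154.0) / 2.090 = 34.22/2.090 = 16.37 µg/L.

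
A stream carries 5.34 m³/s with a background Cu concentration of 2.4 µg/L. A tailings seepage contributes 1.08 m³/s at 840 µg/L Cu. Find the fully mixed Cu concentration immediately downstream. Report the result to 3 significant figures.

143 µg/L

Mixed concentration C = ΣQC/ΣQ = (5.340·2.400 + 1.080·840.0) / 6.420 = 920.0/6.420 = 143.3 µg/L.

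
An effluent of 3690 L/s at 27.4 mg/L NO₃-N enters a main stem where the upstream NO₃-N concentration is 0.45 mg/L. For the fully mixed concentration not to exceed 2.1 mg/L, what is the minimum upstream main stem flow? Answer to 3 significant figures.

56600 L/s

Set C_mix = 2.1: (Q·0.4500 + 3690·27.40) / (Q + 3690) = 2.1
→ Q = 3690·(27.40 − 2.1)/(2.1 − 0.4500) = 56580 L/s.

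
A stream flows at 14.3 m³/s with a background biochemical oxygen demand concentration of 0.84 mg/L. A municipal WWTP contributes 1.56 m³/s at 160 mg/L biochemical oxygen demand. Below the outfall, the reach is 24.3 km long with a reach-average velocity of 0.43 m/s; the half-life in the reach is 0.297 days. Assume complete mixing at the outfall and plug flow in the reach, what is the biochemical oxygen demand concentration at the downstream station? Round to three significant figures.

Conservation of mass: C = (14.30·0.8400 + 1.560·160.0) / 15.86 = 261.6/15.86 = 16.50 mg/L.
Travel time t = 24.3·1000 / 0.43 = 56510 s = 15.70 h.
Half-life 0.297 d → k = ln 2 / 0.297 = 2.334 d⁻¹.
After decay, C = 16.50 × e^(−kt) = 16.50 × 0.2173 = 3.584 mg/L.

3.58 mg/L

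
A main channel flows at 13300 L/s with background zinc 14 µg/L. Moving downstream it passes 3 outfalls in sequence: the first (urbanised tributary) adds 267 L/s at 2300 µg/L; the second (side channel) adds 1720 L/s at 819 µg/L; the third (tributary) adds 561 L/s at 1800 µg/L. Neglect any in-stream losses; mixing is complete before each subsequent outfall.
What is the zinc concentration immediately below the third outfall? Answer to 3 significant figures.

203 µg/L

After outfall 1: Q = 13300 + 267.0 = 13570 L/s; C = (13300·14.00 + 267.0·2300)/13570 = 58.99 µg/L.
After outfall 2: Q = 13570 + 1720 = 15290 L/s; C = (13570·58.99 + 1720·819.0)/15290 = 144.5 µg/L.
After outfall 3: Q = 15290 + 561.0 = 15850 L/s; C = (15290·144.5 + 561.0·1800)/15850 = 203.1 µg/L.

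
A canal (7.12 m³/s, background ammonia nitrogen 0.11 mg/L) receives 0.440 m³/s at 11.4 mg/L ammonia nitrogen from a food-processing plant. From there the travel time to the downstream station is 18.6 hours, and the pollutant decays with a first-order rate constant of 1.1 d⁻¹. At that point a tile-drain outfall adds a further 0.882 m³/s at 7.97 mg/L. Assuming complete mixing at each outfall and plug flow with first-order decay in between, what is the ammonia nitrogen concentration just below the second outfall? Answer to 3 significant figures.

1.13 mg/L

Mixed concentration C = ΣQC/ΣQ = (7.120·0.1100 + 0.4400·11.40) / 7.560 = 5.799/7.560 = 0.7671 mg/L; combined flow 7.560 m³/s.
After decay, C = 0.7671 × e^(−kt) = 0.7671 × 0.4263 = 0.3270 mg/L.
Second outfall: C = (7.560·0.3270 + 0.8820·7.970)/8.442 = 1.126 mg/L.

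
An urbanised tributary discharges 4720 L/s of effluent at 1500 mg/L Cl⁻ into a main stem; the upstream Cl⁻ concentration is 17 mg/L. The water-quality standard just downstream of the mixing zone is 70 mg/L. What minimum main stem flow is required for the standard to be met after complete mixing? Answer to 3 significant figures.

Set C_mix = 70: (Q·17.00 + 4720·1500) / (Q + 4720) = 70
→ Q = 4720·(1500 − 70)/(70 − 17.00) = 127400 L/s.

127000 L/s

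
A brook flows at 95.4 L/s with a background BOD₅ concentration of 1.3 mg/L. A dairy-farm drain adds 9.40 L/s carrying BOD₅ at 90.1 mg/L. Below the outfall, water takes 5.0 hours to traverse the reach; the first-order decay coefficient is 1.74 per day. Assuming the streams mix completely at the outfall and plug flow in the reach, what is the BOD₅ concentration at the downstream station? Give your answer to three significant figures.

Conservation of mass: C = (95.40·1.300 + 9.400·90.10) / 104.8 = 971.0/104.8 = 9.265 mg/L.
After decay, C = 9.265 × e^(−kt) = 9.265 × 0.6959 = 6.448 mg/L.

6.45 mg/L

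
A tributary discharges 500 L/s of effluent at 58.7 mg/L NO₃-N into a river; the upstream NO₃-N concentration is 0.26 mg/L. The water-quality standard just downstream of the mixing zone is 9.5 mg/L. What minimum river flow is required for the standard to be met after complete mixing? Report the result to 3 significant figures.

Set C_mix = 9.5: (Q·0.2600 + 500.0·58.70) / (Q + 500.0) = 9.5
→ Q = 500.0·(58.70 − 9.5)/(9.5 − 0.2600) = 2662 L/s.

2660 L/s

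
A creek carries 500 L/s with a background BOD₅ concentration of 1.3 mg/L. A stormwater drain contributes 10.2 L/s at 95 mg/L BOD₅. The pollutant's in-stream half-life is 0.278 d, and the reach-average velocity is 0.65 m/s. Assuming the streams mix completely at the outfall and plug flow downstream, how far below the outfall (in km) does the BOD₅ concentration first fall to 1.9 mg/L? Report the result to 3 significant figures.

Mass balance: C = (500.0·1.300 + 10.20·95.00) / 510.2 = 1619/510.2 = 3.173 mg/L.
Half-life 0.278 d → k = ln 2 / 0.278 = 2.493 d⁻¹.
Set 3.173·exp(−k·t) = 1.9 → t = ln(3.173/1.9)/k = 17770 s = 4.937 h.
Distance = v·t = 0.65·17770 = 11550 m = 11.55 km.

11.6 km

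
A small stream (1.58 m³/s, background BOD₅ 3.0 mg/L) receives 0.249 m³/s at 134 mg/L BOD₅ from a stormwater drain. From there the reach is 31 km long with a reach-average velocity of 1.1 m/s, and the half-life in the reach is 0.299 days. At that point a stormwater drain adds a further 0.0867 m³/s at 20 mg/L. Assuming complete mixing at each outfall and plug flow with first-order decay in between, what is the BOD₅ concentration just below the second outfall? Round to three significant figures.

10.2 mg/L

Conservation of mass: C = (1.580·3.000 + 0.2490·134.0) / 1.829 = 38.11/1.829 = 20.83 mg/L; combined flow 1.829 m³/s.
Travel time t = 31·1000 / 1.1 = 28180 s = 7.828 h.
Half-life 0.299 d → k = ln 2 / 0.299 = 2.318 d⁻¹.
Decay over the reach: 20.83·exp(−kt) = 20.83·0.4695 = 9.781 mg/L.
Second outfall: C = (1.829·9.781 + 0.08670·20.00)/1.916 = 10.24 mg/L.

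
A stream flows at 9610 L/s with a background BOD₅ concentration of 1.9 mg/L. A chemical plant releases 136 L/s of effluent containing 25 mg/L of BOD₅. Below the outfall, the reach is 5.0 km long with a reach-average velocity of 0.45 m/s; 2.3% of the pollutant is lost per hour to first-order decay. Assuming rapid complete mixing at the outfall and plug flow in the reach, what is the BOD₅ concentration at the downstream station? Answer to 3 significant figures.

After mixing, C = (9610·1.900 + 136.0·25.00) / 9746 = 21660/9746 = 2.222 mg/L.
Travel time t = 5.0·1000 / 0.45 = 11110 s = 3.086 h.
2.3%/h lost → k = −ln(1 − 0.023) = 0.02327 h⁻¹.
Decay over the reach: 2.222·exp(−kt) = 2.222·0.9307 = 2.068 mg/L.

2.07 mg/L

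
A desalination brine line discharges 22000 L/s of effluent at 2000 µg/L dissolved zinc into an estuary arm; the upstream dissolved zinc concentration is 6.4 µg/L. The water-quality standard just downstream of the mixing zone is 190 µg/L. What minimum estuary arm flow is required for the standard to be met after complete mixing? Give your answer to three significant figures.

Set C_mix = 190: (Q·6.400 + 22000·2000) / (Q + 22000) = 190
→ Q = 22000·(2000 − 190)/(190 − 6.400) = 216900 L/s.

217000 L/s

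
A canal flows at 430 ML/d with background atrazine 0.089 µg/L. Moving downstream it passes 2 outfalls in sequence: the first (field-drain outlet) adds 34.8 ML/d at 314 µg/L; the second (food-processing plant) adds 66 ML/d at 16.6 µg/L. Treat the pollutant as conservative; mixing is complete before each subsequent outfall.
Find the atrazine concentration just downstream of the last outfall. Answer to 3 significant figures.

22.7 µg/L

After outfall 1: Q = 430.0 + 34.80 = 464.8 ML/d; C = (430.0·0.08900 + 34.80·314.0)/464.8 = 23.59 µg/L.
After outfall 2: Q = 464.8 + 66.00 = 530.8 ML/d; C = (464.8·23.59 + 66.00·16.60)/530.8 = 22.72 µg/L.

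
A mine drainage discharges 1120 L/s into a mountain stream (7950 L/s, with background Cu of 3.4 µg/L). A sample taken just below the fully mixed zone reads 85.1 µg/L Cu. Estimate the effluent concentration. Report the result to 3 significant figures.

Mass balance: 7950·3.400 + 1120·Cₑ = 9070·85.10
→ Cₑ = (9070·85.10 − 7950·3.400) / 1120 = 665.0 µg/L.

665 µg/L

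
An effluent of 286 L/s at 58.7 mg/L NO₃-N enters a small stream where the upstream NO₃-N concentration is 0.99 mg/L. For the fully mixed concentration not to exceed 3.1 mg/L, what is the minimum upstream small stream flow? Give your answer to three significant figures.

7540 L/s

Set C_mix = 3.1: (Q·0.9900 + 286.0·58.70) / (Q + 286.0) = 3.1
→ Q = 286.0·(58.70 − 3.1)/(3.1 − 0.9900) = 7536 L/s.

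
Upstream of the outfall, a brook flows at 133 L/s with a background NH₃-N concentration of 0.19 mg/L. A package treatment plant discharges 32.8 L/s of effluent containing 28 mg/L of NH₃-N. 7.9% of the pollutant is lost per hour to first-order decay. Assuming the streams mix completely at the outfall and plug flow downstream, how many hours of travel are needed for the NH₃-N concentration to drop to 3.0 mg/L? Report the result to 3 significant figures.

7.78 h

Flow-weighted average: C = (133.0·0.1900 + 32.80·28.00) / 165.8 = 943.7/165.8 = 5.692 mg/L.
7.9%/h lost → k = −ln(1 − 0.079) = 0.08230 h⁻¹.
5.692·exp(−k·t) = 3.0 → t = ln(5.692/3.0)/k = 28010 s = 7.782 h.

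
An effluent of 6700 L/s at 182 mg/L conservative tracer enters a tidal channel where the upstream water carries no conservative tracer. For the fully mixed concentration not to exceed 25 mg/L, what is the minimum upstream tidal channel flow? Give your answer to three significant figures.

Set C_mix = 25: (Q·0 + 6700·182.0) / (Q + 6700) = 25
→ Q = 6700·(182.0 − 25)/(25 − 0) = 42080 L/s.

42100 L/s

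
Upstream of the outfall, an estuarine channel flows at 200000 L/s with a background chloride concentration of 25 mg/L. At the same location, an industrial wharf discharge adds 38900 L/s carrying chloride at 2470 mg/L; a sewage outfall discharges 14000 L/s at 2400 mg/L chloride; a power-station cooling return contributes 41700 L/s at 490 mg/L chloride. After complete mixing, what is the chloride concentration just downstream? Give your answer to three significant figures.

527 mg/L

Mixed concentration C = ΣQC/ΣQ = (200000·25.00 + 38900·2470 + 14000·2400 + 41700·490.0) / 294600 = 155100000/294600 = 526.5 mg/L.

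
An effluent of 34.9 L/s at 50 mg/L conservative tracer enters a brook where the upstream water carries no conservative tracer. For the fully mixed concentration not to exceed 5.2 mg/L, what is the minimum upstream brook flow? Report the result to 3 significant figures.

Set C_mix = 5.2: (Q·0 + 34.90·50.00) / (Q + 34.90) = 5.2
→ Q = 34.90·(50.00 − 5.2)/(5.2 − 0) = 300.7 L/s.

301 L/s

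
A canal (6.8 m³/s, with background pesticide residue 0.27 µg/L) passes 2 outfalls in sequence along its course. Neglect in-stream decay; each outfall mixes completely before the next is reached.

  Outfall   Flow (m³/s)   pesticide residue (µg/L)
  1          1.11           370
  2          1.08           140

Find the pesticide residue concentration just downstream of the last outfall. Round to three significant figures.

After outfall 1: Q = 6.800 + 1.110 = 7.910 m³/s; C = (6.800·0.2700 + 1.110·370.0)/7.910 = 52.15 µg/L.
After outfall 2: Q = 7.910 + 1.080 = 8.990 m³/s; C = (7.910·52.15 + 1.080·140.0)/8.990 = 62.71 µg/L.

62.7 µg/L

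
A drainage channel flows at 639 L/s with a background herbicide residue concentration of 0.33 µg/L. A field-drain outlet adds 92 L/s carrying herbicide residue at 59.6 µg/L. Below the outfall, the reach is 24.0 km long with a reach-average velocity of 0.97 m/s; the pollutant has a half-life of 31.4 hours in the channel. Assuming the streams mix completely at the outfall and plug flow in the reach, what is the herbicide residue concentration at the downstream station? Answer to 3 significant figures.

6.69 µg/L

Mixed concentration C = ΣQC/ΣQ = (639.0·0.3300 + 92.00·59.60) / 731.0 = 5694/731.0 = 7.789 µg/L.
Travel time t = 24.0·1000 / 0.97 = 24740 s = 6.873 h.
Half-life 31.4 h → k = ln 2 / 31.4 = 0.02207 h⁻¹ = 0.5298 d⁻¹.
Decay over the reach: 7.789·exp(−kt) = 7.789·0.8592 = 6.693 µg/L.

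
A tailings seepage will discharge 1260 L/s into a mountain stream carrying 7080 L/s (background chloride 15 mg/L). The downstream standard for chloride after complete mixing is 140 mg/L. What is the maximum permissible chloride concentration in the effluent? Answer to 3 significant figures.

At the limit, (Qr·Cr + Qe·Cₑ)/(Qr + Qe) = 140:
Cₑ = (8340·140 − 7080·15.00) / 1260 = 842.4 mg/L.

842 mg/L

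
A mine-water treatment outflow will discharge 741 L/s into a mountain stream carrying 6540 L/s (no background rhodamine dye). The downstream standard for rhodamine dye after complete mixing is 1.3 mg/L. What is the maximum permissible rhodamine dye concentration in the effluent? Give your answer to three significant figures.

12.8 mg/L

At the limit, (Qr·Cr + Qe·Cₑ)/(Qr + Qe) = 1.3:
Cₑ = (7281·1.3 − 6540·0) / 741.0 = 12.77 mg/L.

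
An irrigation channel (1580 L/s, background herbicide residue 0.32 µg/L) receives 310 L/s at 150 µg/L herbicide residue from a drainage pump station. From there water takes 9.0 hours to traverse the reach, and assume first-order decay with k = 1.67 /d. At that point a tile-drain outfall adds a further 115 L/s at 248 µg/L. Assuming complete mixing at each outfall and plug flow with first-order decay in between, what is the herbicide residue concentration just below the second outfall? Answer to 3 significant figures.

26.8 µg/L

After mixing, C = (1580·0.3200 + 310.0·150.0) / 1890 = 47010/1890 = 24.87 µg/L; combined flow 1890 L/s.
Applying C = C₀e^(−kt): 24.87 × 0.5346 = 13.30 µg/L.
At the second outfall, C = (1890·13.30 + 115.0·248.0) / (1890 + 115.0) = 26.76 µg/L.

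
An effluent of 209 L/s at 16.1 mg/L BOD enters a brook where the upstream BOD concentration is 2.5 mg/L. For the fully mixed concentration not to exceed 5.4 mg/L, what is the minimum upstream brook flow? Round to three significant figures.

Set C_mix = 5.4: (Q·2.500 + 209.0·16.10) / (Q + 209.0) = 5.4
→ Q = 209.0·(16.10 − 5.4)/(5.4 − 2.500) = 771.1 L/s.

771 L/s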